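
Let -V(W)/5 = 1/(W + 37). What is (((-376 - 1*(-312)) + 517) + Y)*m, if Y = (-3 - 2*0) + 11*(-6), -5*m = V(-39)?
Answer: -192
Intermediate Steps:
V(W) = -5/(37 + W) (V(W) = -5/(W + 37) = -5/(37 + W))
m = -½ (m = -(-1)/(37 - 39) = -(-1)/(-2) = -(-1)*(-1)/2 = -⅕*5/2 = -½ ≈ -0.50000)
Y = -69 (Y = (-3 + 0) - 66 = -3 - 66 = -69)
(((-376 - 1*(-312)) + 517) + Y)*m = (((-376 - 1*(-312)) + 517) - 69)*(-½) = (((-376 + 312) + 517) - 69)*(-½) = ((-64 + 517) - 69)*(-½) = (453 - 69)*(-½) = 384*(-½) = -192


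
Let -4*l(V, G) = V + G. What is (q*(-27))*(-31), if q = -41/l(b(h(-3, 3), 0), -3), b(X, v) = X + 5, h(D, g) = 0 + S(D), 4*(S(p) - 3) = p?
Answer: 549072/17 ≈ 32298.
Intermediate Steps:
S(p) = 3 + p/4
h(D, g) = 3 + D/4 (h(D, g) = 0 + (3 + D/4) = 3 + D/4)
b(X, v) = 5 + X
l(V, G) = -G/4 - V/4 (l(V, G) = -(V + G)/4 = -(G + V)/4 = -G/4 - V/4)
q = 656/17 (q = -41/(-¼*(-3) - (5 + (3 + (¼)*(-3)))/4) = -41/(¾ - (5 + (3 - ¾))/4) = -41/(¾ - (5 + 9/4)/4) = -41/(¾ - ¼*29/4) = -41/(¾ - 29/16) = -41/(-17/16) = -41*(-16/17) = 656/17 ≈ 38.588)
(q*(-27))*(-31) = ((656/17)*(-27))*(-31) = -17712/17*(-31) = 549072/17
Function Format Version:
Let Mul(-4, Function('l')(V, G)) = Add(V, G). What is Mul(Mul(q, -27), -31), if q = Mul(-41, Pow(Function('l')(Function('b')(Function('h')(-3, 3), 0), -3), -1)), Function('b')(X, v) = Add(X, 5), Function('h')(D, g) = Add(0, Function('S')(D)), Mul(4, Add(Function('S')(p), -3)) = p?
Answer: Rational(549072, 17) ≈ 32298.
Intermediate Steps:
Function('S')(p) = Add(3, Mul(Rational(1, 4), p))
Function('h')(D, g) = Add(3, Mul(Rational(1, 4), D)) (Function('h')(D, g) = Add(0, Add(3, Mul(Rational(1, 4), D))) = Add(3, Mul(Rational(1, 4), D)))
Function('b')(X, v) = Add(5, X)
Function('l')(V, G) = Add(Mul(Rational(-1, 4), G), Mul(Rational(-1, 4), V)) (Function('l')(V, G) = Mul(Rational(-1, 4), Add(V, G)) = Mul(Rational(-1, 4), Add(G, V)) = Add(Mul(Rational(-1, 4), G), Mul(Rational(-1, 4), V)))
q = Rational(656, 17) (q = Mul(-41, Pow(Add(Mul(Rational(-1, 4), -3), Mul(Rational(-1, 4), Add(5, Add(3, Mul(Rational(1, 4), -3))))), -1)) = Mul(-41, Pow(Add(Rational(3, 4), Mul(Rational(-1, 4), Add(5, Add(3, Rational(-3, 4))))), -1)) = Mul(-41, Pow(Add(Rational(3, 4), Mul(Rational(-1, 4), Add(5, Rational(9, 4)))), -1)) = Mul(-41, Pow(Add(Rational(3, 4), Mul(Rational(-1, 4), Rational(29, 4))), -1)) = Mul(-41, Pow(Add(Rational(3, 4), Rational(-29, 16)), -1)) = Mul(-41, Pow(Rational(-17, 16), -1)) = Mul(-41, Rational(-16, 17)) = Rational(656, 17) ≈ 38.588)
Mul(Mul(q, -27), -31) = Mul(Mul(Rational(656, 17), -27), -31) = Mul(Rational(-17712, 17), -31) = Rational(549072, 17)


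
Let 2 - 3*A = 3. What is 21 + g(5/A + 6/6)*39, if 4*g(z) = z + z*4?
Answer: -1323/2 ≈ -661.50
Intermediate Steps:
A = -1/3 (A = 2/3 - 1/3*3 = 2/3 - 1 = -1/3 ≈ -0.33333)
g(z) = 5*z/4 (g(z) = (z + z*4)/4 = (z + 4*z)/4 = (5*z)/4 = 5*z/4)
21 + g(5/A + 6/6)*39 = 21 + (5*(5/(-1/3) + 6/6)/4)*39 = 21 + (5*(5*(-3) + 6*(1/6))/4)*39 = 21 + (5*(-15 + 1)/4)*39 = 21 + ((5/4)*(-14))*39 = 21 - 35/2*39 = 21 - 1365/2 = -1323/2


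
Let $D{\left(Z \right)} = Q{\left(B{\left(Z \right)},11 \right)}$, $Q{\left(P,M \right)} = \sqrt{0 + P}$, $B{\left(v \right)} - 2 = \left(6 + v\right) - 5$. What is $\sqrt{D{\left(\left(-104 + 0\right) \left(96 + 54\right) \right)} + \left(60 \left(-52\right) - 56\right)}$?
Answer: $\sqrt{-3176 + 3 i \sqrt{1733}} \approx 1.1078 + 56.367 i$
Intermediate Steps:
$B{\left(v \right)} = 3 + v$ ($B{\left(v \right)} = 2 + \left(\left(6 + v\right) - 5\right) = 2 + \left(1 + v\right) = 3 + v$)
$Q{\left(P,M \right)} = \sqrt{P}$
$D{\left(Z \right)} = \sqrt{3 + Z}$
$\sqrt{D{\left(\left(-104 + 0\right) \left(96 + 54\right) \right)} + \left(60 \left(-52\right) - 56\right)} = \sqrt{\sqrt{3 + \left(-104 + 0\right) \left(96 + 54\right)} + \left(60 \left(-52\right) - 56\right)} = \sqrt{\sqrt{3 - 15600} - 3176} = \sqrt{\sqrt{-15597} - 3176} = \sqrt{3 i \sqrt{1733} - 3176} = \sqrt{-3176 + 3 i \sqrt{1733}}$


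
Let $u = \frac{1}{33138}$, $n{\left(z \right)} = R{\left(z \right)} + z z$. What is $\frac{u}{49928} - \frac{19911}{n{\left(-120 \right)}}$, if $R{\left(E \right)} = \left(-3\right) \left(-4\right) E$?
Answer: $- \frac{76257012767}{49635421920} \approx -1.5363$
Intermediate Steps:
$R{\left(E \right)} = 12 E$
$n{\left(z \right)} = z^{2} + 12 z$ ($n{\left(z \right)} = 12 z + z z = 12 z + z^{2} = z^{2} + 12 z$)
$u = \frac{1}{33138} \approx 3.0177 \cdot 10^{-5}$
$\frac{u}{49928} - \frac{19911}{n{\left(-120 \right)}} = \frac{1}{33138 \cdot 49928} - \frac{19911}{\left(-120\right) \left(12 - 120\right)} = \frac{1}{33138} \cdot \frac{1}{49928} - \frac{19911}{\left(-120\right) \left(-108\right)} = \frac{1}{1654514064} - \frac{19911}{12960} = \frac{1}{1654514064} - \frac{6637}{4320} = - \frac{76257012767}{49635421920}$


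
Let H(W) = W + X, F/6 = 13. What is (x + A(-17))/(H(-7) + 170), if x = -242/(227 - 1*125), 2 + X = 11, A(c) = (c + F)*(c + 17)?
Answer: -121/8772 ≈ -0.013794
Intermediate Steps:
F = 78 (F = 6*13 = 78)
A(c) = (17 + c)*(78 + c) (A(c) = (c + 78)*(c + 17) = (78 + c)*(17 + c) = (17 + c)*(78 + c))
X = 9 (X = -2 + 11 = 9)
H(W) = 9 + W (H(W) = W + 9 = 9 + W)
x = -121/51 (x = -242/(227 - 125) = -242/102 = -242*1/102 = -121/51 ≈ -2.3725)
(x + A(-17))/(H(-7) + 170) = (-121/51 + (1326 + (-17)² + 95*(-17)))/((9 - 7) + 170) = (-121/51 + (1326 + 289 - 1615))/(2 + 170) = (-121/51 + 0)/172 = -121/51*1/172 = -121/8772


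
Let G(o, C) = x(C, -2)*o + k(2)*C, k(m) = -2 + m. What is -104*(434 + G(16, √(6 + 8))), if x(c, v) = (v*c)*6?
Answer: -45136 + 19968*√14 ≈ 29577.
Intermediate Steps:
x(c, v) = 6*c*v (x(c, v) = (c*v)*6 = 6*c*v)
G(o, C) = -12*C*o (G(o, C) = (6*C*(-2))*o + (-2 + 2)*C = (-12*C)*o + 0*C = -12*C*o + 0 = -12*C*o)
-104*(434 + G(16, √(6 + 8))) = -104*(434 - 12*√(6 + 8)*16) = -104*(434 - 12*√14*16) = -104*(434 - 192*√14) = -45136 + 19968*√14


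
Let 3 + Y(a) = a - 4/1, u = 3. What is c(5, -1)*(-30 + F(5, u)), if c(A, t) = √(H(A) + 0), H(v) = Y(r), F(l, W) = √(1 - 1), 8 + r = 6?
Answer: -90*I ≈ -90.0*I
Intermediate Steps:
r = -2 (r = -8 + 6 = -2)
F(l, W) = 0 (F(l, W) = √0 = 0)
Y(a) = -7 + a (Y(a) = -3 + (a - 4/1) = -3 + (a - 4*1) = -3 + (a - 4) = -3 + (-4 + a) = -7 + a)
H(v) = -9 (H(v) = -7 - 2 = -9)
c(A, t) = 3*I (c(A, t) = √(-9 + 0) = √(-9) = 3*I)
c(5, -1)*(-30 + F(5, u)) = (3*I)*(-30 + 0) = (3*I)*(-30) = -90*I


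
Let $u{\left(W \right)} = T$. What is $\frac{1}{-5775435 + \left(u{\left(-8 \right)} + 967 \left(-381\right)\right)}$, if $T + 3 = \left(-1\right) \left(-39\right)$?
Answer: $- \frac{1}{6143826} \approx -1.6276 \cdot 10^{-7}$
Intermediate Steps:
$T = 36$ ($T = -3 - -39 = -3 + 39 = 36$)
$u{\left(W \right)} = 36$
$\frac{1}{-5775435 + \left(u{\left(-8 \right)} + 967 \left(-381\right)\right)} = \frac{1}{-5775435 + \left(36 + 967 \left(-381\right)\right)} = \frac{1}{-5775435 + \left(36 - 368427\right)} = \frac{1}{-5775435 - 368391} = \frac{1}{-6143826} = - \frac{1}{6143826}$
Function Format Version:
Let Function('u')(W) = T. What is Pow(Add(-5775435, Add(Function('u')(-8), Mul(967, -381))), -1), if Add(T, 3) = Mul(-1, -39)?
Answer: Rational(-1, 6143826) ≈ -1.6276e-7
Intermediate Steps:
T = 36 (T = Add(-3, Mul(-1, -39)) = Add(-3, 39) = 36)
Function('u')(W) = 36
Pow(Add(-5775435, Add(Function('u')(-8), Mul(967, -381))), -1) = Pow(Add(-5775435, Add(36, Mul(967, -381))), -1) = Pow(Add(-5775435, Add(36, -368427)), -1) = Pow(Add(-5775435, -368391), -1) = Pow(-6143826, -1) = Rational(-1, 6143826)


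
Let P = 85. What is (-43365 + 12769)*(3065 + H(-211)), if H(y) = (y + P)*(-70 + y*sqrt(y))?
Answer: -363633460 - 813425256*I*sqrt(211) ≈ -3.6363e+8 - 1.1816e+10*I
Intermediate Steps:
H(y) = (-70 + y**(3/2))*(85 + y) (H(y) = (y + 85)*(-70 + y*sqrt(y)) = (85 + y)*(-70 + y**(3/2)) = (-70 + y**(3/2))*(85 + y))
(-43365 + 12769)*(3065 + H(-211)) = (-43365 + 12769)*(3065 + (-5950 + (-211)**(5/2) - 70*(-211) + 85*(-211)**(3/2))) = -30596*(3065 + (-5950 + 44521*I*sqrt(211) + 14770 + 85*(-211*I*sqrt(211)))) = -30596*(3065 + (-5950 + 44521*I*sqrt(211) + 14770 - 17935*I*sqrt(211))) = -30596*(3065 + (8820 + 26586*I*sqrt(211))) = -30596*(11885 + 26586*I*sqrt(211)) = -363633460 - 813425256*I*sqrt(211)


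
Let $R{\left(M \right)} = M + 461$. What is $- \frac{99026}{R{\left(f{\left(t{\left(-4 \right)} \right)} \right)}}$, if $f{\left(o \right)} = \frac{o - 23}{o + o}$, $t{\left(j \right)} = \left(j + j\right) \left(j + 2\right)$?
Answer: $- \frac{3168832}{14745} \approx -214.91$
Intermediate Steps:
$t{\left(j \right)} = 2 j \left(2 + j\right)$
$f{\left(o \right)} = \frac{-23 + o}{2 o}$
$R{\left(M \right)} = 461 + M$
$- \frac{99026}{R{\left(f{\left(t{\left(-4 \right)} \right)} \right)}} = - \frac{99026}{461 + \frac{-23 + 2 \left(-4\right) \left(2 - 4\right)}{2 \cdot 2 \left(-4\right) \left(2 - 4\right)}} = - \frac{99026}{461 + \frac{-23 + 2 \left(-4\right) \left(-2\right)}{2 \cdot 2 \left(-4\right) \left(-2\right)}} = - \frac{99026}{461 + \frac{-23 + 16}{2 \cdot 16}} = - \frac{99026}{461 + \frac{1}{2} \cdot \frac{1}{16} \left(-7\right)} = - \frac{99026}{461 - \frac{7}{32}} = - \frac{99026}{\frac{14745}{32}} = \left(-99026\right) \frac{32}{14745} = - \frac{3168832}{14745}$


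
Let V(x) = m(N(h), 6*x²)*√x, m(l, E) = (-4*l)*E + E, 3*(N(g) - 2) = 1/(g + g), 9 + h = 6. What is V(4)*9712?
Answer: -37915648/3 ≈ -1.2639e+7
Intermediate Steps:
h = -3 (h = -9 + 6 = -3)
N(g) = 2 + 1/(6*g) (N(g) = 2 + 1/(3*(g + g)) = 2 + 1/(3*((2*g))) = 2 + (1/(2*g))/3 = 2 + 1/(6*g))
m(l, E) = E - 4*E*l (m(l, E) = -4*E*l + E = E - 4*E*l)
V(x) = -122*x^(5/2)/3 (V(x) = ((6*x²)*(1 - 4*(2 + (⅙)/(-3))))*√x = ((6*x²)*(1 - 4*(2 + (⅙)*(-⅓))))*√x = ((6*x²)*(1 - 4*(2 - 1/18)))*√x = ((6*x²)*(1 - 4*35/18))*√x = ((6*x²)*(1 - 70/9))*√x = ((6*x²)*(-61/9))*√x = (-122*x²/3)*√x = -122*x^(5/2)/3)
V(4)*9712 = -122*4^(5/2)/3*9712 = -122/3*32*9712 = -3904/3*9712 = -37915648/3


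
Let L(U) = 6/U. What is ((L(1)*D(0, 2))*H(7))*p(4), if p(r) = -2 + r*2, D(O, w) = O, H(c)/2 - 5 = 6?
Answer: 0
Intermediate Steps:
H(c) = 22 (H(c) = 10 + 2*6 = 10 + 12 = 22)
p(r) = -2 + 2*r
((L(1)*D(0, 2))*H(7))*p(4) = (((6/1)*0)*22)*(-2 + 2*4) = (((6*1)*0)*22)*(-2 + 8) = ((6*0)*22)*6 = (0*22)*6 = 0*6 = 0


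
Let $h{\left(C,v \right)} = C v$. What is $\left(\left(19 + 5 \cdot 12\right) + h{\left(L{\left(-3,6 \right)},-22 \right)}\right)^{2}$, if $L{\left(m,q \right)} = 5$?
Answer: $961$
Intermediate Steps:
$\left(\left(19 + 5 \cdot 12\right) + h{\left(L{\left(-3,6 \right)},-22 \right)}\right)^{2} = \left(\left(19 + 5 \cdot 12\right) + 5 \left(-22\right)\right)^{2} = \left(\left(19 + 60\right) - 110\right)^{2} = \left(79 - 110\right)^{2} = \left(-31\right)^{2} = 961$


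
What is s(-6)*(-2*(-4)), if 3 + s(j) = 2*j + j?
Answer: -168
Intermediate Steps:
s(j) = -3 + 3*j (s(j) = -3 + (2*j + j) = -3 + 3*j)
s(-6)*(-2*(-4)) = (-3 + 3*(-6))*(-2*(-4)) = (-3 - 18)*8 = -21*8 = -168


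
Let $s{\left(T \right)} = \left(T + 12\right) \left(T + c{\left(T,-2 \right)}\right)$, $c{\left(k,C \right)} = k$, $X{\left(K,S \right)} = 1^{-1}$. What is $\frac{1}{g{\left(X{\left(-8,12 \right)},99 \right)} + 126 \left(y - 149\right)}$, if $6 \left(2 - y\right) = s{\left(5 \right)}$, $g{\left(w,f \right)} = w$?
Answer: $- \frac{1}{22091} \approx -4.5267 \cdot 10^{-5}$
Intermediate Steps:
$X{\left(K,S \right)} = 1$
$s{\left(T \right)} = 2 T \left(12 + T\right)$ ($s{\left(T \right)} = \left(T + 12\right) \left(T + T\right) = \left(12 + T\right) 2 T = 2 T \left(12 + T\right)$)
$y = - \frac{79}{3}$ ($y = 2 - \frac{2 \cdot 5 \left(12 + 5\right)}{6} = 2 - \frac{2 \cdot 5 \cdot 17}{6} = 2 - \frac{85}{3} = - \frac{79}{3} \approx -26.333$)
$\frac{1}{g{\left(X{\left(-8,12 \right)},99 \right)} + 126 \left(y - 149\right)} = \frac{1}{1 + 126 \left(- \frac{79}{3} - 149\right)} = \frac{1}{1 + 126 \left(- \frac{526}{3}\right)} = \frac{1}{1 - 22092} = \frac{1}{-22091} = - \frac{1}{22091}$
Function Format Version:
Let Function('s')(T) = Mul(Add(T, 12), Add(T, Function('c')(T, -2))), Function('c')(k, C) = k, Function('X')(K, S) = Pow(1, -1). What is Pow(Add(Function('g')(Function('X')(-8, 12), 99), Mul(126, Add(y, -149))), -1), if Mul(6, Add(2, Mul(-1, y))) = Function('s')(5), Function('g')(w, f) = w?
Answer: Rational(-1, 22091) ≈ -4.5267e-5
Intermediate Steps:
Function('X')(K, S) = 1
Function('s')(T) = Mul(2, T, Add(12, T)) (Function('s')(T) = Mul(Add(T, 12), Add(T, T)) = Mul(Add(12, T), Mul(2, T)) = Mul(2, T, Add(12, T)))
y = Rational(-79, 3) (y = Add(2, Mul(Rational(-1, 6), Mul(2, 5, Add(12, 5)))) = Add(2, Mul(Rational(-1, 6), Mul(2, 5, 17))) = Add(2, Mul(Rational(-1, 6), 170)) = Add(2, Rational(-85, 3)) = Rational(-79, 3) ≈ -26.333)
Pow(Add(Function('g')(Function('X')(-8, 12), 99), Mul(126, Add(y, -149))), -1) = Pow(Add(1, Mul(126, Add(Rational(-79, 3), -149))), -1) = Pow(Add(1, Mul(126, Rational(-526, 3))), -1) = Pow(Add(1, -22092), -1) = Pow(-22091, -1) = Rational(-1, 22091)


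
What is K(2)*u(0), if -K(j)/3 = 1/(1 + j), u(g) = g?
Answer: 0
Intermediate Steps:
K(j) = -3/(1 + j)
K(2)*u(0) = -3/(1 + 2)*0 = -3/3*0 = -3*⅓*0 = -1*0 = 0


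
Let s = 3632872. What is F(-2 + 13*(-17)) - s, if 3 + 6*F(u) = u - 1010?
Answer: -3633078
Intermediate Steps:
F(u) = -1013/6 + u/6 (F(u) = -½ + (u - 1010)/6 = -½ + (-1010 + u)/6 = -½ + (-505/3 + u/6) = -1013/6 + u/6)
F(-2 + 13*(-17)) - s = (-1013/6 + (-2 + 13*(-17))/6) - 1*3632872 = (-1013/6 + (-2 - 221)/6) - 3632872 = (-1013/6 + (⅙)*(-223)) - 3632872 = (-1013/6 - 223/6) - 3632872 = -206 - 3632872 = -3633078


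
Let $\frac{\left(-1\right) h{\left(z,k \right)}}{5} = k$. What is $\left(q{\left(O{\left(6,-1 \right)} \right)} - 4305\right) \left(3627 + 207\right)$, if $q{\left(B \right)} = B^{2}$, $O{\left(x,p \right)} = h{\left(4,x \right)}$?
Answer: $-13054770$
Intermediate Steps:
$h{\left(z,k \right)} = - 5 k$
$O{\left(x,p \right)} = - 5 x$
$\left(q{\left(O{\left(6,-1 \right)} \right)} - 4305\right) \left(3627 + 207\right) = \left(\left(\left(-5\right) 6\right)^{2} - 4305\right) \left(3627 + 207\right) = \left(\left(-30\right)^{2} - 4305\right) 3834 = \left(900 - 4305\right) 3834 = \left(-3405\right) 3834 = -13054770$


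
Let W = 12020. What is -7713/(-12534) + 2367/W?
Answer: 20396373/25109780 ≈ 0.81229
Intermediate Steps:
-7713/(-12534) + 2367/W = -7713/(-12534) + 2367/12020 = -7713*(-1/12534) + 2367*(1/12020) = 2571/4178 + 2367/12020 = 20396373/25109780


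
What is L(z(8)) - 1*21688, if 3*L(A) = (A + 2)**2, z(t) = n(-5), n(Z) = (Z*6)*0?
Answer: -65060/3 ≈ -21687.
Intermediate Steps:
n(Z) = 0 (n(Z) = (6*Z)*0 = 0)
z(t) = 0
L(A) = (2 + A)**2/3 (L(A) = (A + 2)**2/3 = (2 + A)**2/3)
L(z(8)) - 1*21688 = (2 + 0)**2/3 - 1*21688 = (1/3)*2**2 - 21688 = (1/3)*4 - 21688 = 4/3 - 21688 = -65060/3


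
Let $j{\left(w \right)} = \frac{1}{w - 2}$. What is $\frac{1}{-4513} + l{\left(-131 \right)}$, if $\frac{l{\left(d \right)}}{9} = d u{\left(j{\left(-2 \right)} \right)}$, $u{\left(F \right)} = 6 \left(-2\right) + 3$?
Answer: $\frac{47887442}{4513} \approx 10611.0$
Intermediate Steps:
$j{\left(w \right)} = \frac{1}{-2 + w}$
$u{\left(F \right)} = -9$ ($u{\left(F \right)} = -12 + 3 = -9$)
$l{\left(d \right)} = - 81 d$ ($l{\left(d \right)} = 9 d \left(-9\right) = 9 \left(- 9 d\right) = - 81 d$)
$\frac{1}{-4513} + l{\left(-131 \right)} = \frac{1}{-4513} - -10611 = - \frac{1}{4513} + 10611 = \frac{47887442}{4513}$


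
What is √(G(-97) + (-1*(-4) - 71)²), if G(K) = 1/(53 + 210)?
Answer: 8*√4851561/263 ≈ 67.000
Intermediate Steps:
G(K) = 1/263
√(G(-97) + (-1*(-4) - 71)²) = √(1/263 + (-1*(-4) - 71)²) = √(1/263 + (4 - 71)²) = √(1/263 + (-67)²) = √(1/263 + 4489) = √(1180608/263) = 8*√4851561/263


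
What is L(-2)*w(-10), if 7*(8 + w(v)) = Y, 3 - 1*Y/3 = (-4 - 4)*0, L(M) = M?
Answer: 94/7 ≈ 13.429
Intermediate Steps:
Y = 9 (Y = 9 - 3*(-4 - 4)*0 = 9 - (-24)*0 = 9 - 3*0 = 9 + 0 = 9)
w(v) = -47/7 (w(v) = -8 + (1/7)*9 = -8 + 9/7 = -47/7)
L(-2)*w(-10) = -2*(-47/7) = 94/7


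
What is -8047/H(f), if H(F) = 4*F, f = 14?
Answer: -8047/56 ≈ -143.70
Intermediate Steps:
-8047/H(f) = -8047/(4*14) = -8047/56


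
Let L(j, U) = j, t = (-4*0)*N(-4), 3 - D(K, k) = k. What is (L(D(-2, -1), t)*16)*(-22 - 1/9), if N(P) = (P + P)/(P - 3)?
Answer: -12736/9 ≈ -1415.1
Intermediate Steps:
D(K, k) = 3 - k
N(P) = 2*P/(-3 + P) (N(P) = (2*P)/(-3 + P) = 2*P/(-3 + P))
t = 0 (t = (-4*0)*(2*(-4)/(-3 - 4)) = 0*(2*(-4)/(-7)) = 0*(2*(-4)*(-⅐)) = 0*(8/7) = 0)
(L(D(-2, -1), t)*16)*(-22 - 1/9) = ((3 - 1*(-1))*16)*(-22 - 1/9) = ((3 + 1)*16)*(-22 - 1*⅑) = (4*16)*(-22 - ⅑) = 64*(-199/9) = -12736/9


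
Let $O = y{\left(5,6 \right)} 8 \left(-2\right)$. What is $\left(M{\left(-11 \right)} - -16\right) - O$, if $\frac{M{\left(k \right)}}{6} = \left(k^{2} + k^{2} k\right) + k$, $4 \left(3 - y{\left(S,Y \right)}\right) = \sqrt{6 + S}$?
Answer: $-7262 - 4 \sqrt{11} \approx -7275.3$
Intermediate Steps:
$y{\left(S,Y \right)} = 3 - \frac{\sqrt{6 + S}}{4}$
$M{\left(k \right)} = 6 k + 6 k^{2} + 6 k^{3}$ ($M{\left(k \right)} = 6 \left(\left(k^{2} + k^{2} k\right) + k\right) = 6 \left(\left(k^{2} + k^{3}\right) + k\right) = 6 \left(k + k^{2} + k^{3}\right) = 6 k + 6 k^{2} + 6 k^{3}$)
$O = -48 + 4 \sqrt{11}$ ($O = \left(3 - \frac{\sqrt{6 + 5}}{4}\right) 8 \left(-2\right) = \left(3 - \frac{\sqrt{11}}{4}\right) 8 \left(-2\right) = \left(24 - 2 \sqrt{11}\right) \left(-2\right) = -48 + 4 \sqrt{11} \approx -34.734$)
$\left(M{\left(-11 \right)} - -16\right) - O = \left(6 \left(-11\right) \left(1 - 11 + \left(-11\right)^{2}\right) - -16\right) - \left(-48 + 4 \sqrt{11}\right) = \left(6 \left(-11\right) \left(1 - 11 + 121\right) + 16\right) + \left(48 - 4 \sqrt{11}\right) = \left(6 \left(-11\right) 111 + 16\right) + \left(48 - 4 \sqrt{11}\right) = \left(-7326 + 16\right) + \left(48 - 4 \sqrt{11}\right) = -7310 + \left(48 - 4 \sqrt{11}\right) = -7262 - 4 \sqrt{11}$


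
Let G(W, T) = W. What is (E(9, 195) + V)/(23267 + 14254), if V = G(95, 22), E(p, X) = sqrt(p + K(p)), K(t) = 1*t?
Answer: 95/37521 + sqrt(2)/12507 ≈ 0.0026450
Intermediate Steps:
K(t) = t
E(p, X) = sqrt(2)*sqrt(p) (E(p, X) = sqrt(p + p) = sqrt(2*p) = sqrt(2)*sqrt(p))
V = 95
(E(9, 195) + V)/(23267 + 14254) = (sqrt(2)*sqrt(9) + 95)/(23267 + 14254) = (sqrt(2)*3 + 95)/37521 = (3*sqrt(2) + 95)*(1/37521) = (95 + 3*sqrt(2))*(1/37521) = 95/37521 + sqrt(2)/12507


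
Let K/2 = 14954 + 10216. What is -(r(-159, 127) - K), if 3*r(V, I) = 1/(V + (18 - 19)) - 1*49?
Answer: 24171041/480 ≈ 50356.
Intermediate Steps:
r(V, I) = -49/3 + 1/(3*(-1 + V)) (r(V, I) = (1/(V + (18 - 19)) - 1*49)/3 = (1/(V - 1) - 49)/3 = (1/(-1 + V) - 49)/3 = (-49 + 1/(-1 + V))/3 = -49/3 + 1/(3*(-1 + V)))
K = 50340 (K = 2*(14954 + 10216) = 2*25170 = 50340)
-(r(-159, 127) - K) = -((50 - 49*(-159))/(3*(-1 - 159)) - 1*50340) = -((1/3)*(50 + 7791)/(-160) - 50340) = -((1/3)*(-1/160)*7841 - 50340) = -(-7841/480 - 50340) = -1*(-24171041/480) = 24171041/480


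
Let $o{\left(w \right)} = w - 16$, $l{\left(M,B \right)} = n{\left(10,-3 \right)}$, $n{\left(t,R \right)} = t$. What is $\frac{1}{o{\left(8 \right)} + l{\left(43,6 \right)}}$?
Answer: $\frac{1}{2} \approx 0.5$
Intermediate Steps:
$l{\left(M,B \right)} = 10$
$o{\left(w \right)} = -16 + w$
$\frac{1}{o{\left(8 \right)} + l{\left(43,6 \right)}} = \frac{1}{\left(-16 + 8\right) + 10} = \frac{1}{-8 + 10} = \frac{1}{2}$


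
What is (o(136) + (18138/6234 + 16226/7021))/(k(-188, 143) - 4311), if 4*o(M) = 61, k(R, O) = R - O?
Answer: -85331021/19350028456 ≈ -0.0044099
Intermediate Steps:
o(M) = 61/4 (o(M) = (¼)*61 = 61/4)
(o(136) + (18138/6234 + 16226/7021))/(k(-188, 143) - 4311) = (61/4 + (18138/6234 + 16226/7021))/((-188 - 1*143) - 4311) = (61/4 + (18138*(1/6234) + 16226*(1/7021)))/((-188 - 143) - 4311) = (61/4 + (3023/1039 + 2318/1003))/(-331 - 4311) = (61/4 + 5440471/1042117)/(-4642) = (85331021/4168468)*(-1/4642) = -85331021/19350028456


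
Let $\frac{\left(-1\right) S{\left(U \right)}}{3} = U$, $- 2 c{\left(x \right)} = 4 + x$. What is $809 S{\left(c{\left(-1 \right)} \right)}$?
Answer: $\frac{7281}{2} \approx 3640.5$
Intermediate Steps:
$c{\left(x \right)} = -2 - \frac{x}{2}$ ($c{\left(x \right)} = - \frac{4 + x}{2} = -2 - \frac{x}{2}$)
$S{\left(U \right)} = - 3 U$
$809 S{\left(c{\left(-1 \right)} \right)} = 809 \left(- 3 \left(-2 - - \frac{1}{2}\right)\right) = 809 \left(- 3 \left(-2 + \frac{1}{2}\right)\right) = 809 \left(\left(-3\right) \left(- \frac{3}{2}\right)\right) = 809 \cdot \frac{9}{2} = \frac{7281}{2}$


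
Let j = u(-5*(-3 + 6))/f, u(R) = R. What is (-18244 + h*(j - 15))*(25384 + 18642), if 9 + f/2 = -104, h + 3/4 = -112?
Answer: -329544537863/452 ≈ -7.2908e+8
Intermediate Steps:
h = -451/4 (h = -3/4 - 112 = -451/4 ≈ -112.75)
f = -226 (f = -18 + 2*(-104) = -18 - 208 = -226)
j = 15/226 (j = -5*(-3 + 6)/(-226) = -5*3*(-1/226) = -15*(-1/226) = 15/226 ≈ 0.066372)
(-18244 + h*(j - 15))*(25384 + 18642) = (-18244 - 451*(15/226 - 15)/4)*(25384 + 18642) = (-18244 - 451/4*(-3375/226))*44026 = (-18244 + 1522125/904)*44026 = -14970451/904*44026 = -329544537863/452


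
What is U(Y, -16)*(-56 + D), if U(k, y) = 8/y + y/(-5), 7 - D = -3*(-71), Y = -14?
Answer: -3537/5 ≈ -707.40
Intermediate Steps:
D = -206 (D = 7 - (-3)*(-71) = 7 - 1*213 = 7 - 213 = -206)
U(k, y) = 8/y - y/5 (U(k, y) = 8/y + y*(-1/5) = 8/y - y/5)
U(Y, -16)*(-56 + D) = (8/(-16) - 1/5*(-16))*(-56 - 206) = (8*(-1/16) + 16/5)*(-262) = (-1/2 + 16/5)*(-262) = (27/10)*(-262) = -3537/5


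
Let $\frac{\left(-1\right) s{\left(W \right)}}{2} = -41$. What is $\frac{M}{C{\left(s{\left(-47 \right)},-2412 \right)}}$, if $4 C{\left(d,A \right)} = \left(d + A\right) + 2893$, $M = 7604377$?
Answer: $\frac{30417508}{563} \approx 54028.0$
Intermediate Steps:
$s{\left(W \right)} = 82$ ($s{\left(W \right)} = \left(-2\right) \left(-41\right) = 82$)
$C{\left(d,A \right)} = \frac{2893}{4} + \frac{A}{4} + \frac{d}{4}$ ($C{\left(d,A \right)} = \frac{\left(d + A\right) + 2893}{4} = \frac{\left(A + d\right) + 2893}{4} = \frac{2893 + A + d}{4} = \frac{2893}{4} + \frac{A}{4} + \frac{d}{4}$)
$\frac{M}{C{\left(s{\left(-47 \right)},-2412 \right)}} = \frac{7604377}{\frac{2893}{4} + \frac{1}{4} \left(-2412\right) + \frac{1}{4} \cdot 82} = \frac{7604377}{\frac{2893}{4} - 603 + \frac{41}{2}} = \frac{7604377}{\frac{563}{4}} = 7604377 \cdot \frac{4}{563} = \frac{30417508}{563}$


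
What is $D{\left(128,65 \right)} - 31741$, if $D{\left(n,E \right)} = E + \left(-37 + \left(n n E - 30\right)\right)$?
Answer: $1033217$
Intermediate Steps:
$D{\left(n,E \right)} = -67 + E + E n^{2}$ ($D{\left(n,E \right)} = E + \left(-37 + \left(n^{2} E - 30\right)\right) = E + \left(-37 + \left(E n^{2} - 30\right)\right) = E + \left(-37 + \left(-30 + E n^{2}\right)\right) = E + \left(-67 + E n^{2}\right) = -67 + E + E n^{2}$)
$D{\left(128,65 \right)} - 31741 = \left(-67 + 65 + 65 \cdot 128^{2}\right) - 31741 = \left(-67 + 65 + 65 \cdot 16384\right) - 31741 = \left(-67 + 65 + 1064960\right) - 31741 = 1064958 - 31741 = 1033217$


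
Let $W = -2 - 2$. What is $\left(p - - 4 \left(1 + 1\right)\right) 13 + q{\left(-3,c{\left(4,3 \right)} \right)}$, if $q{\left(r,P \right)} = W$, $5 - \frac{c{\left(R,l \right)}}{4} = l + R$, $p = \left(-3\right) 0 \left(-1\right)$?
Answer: $100$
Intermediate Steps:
$W = -4$
$p = 0$ ($p = 0 \left(-1\right) = 0$)
$c{\left(R,l \right)} = 20 - 4 R - 4 l$ ($c{\left(R,l \right)} = 20 - 4 \left(l + R\right) = 20 - 4 \left(R + l\right) = 20 - \left(4 R + 4 l\right) = 20 - 4 R - 4 l$)
$q{\left(r,P \right)} = -4$
$\left(p - - 4 \left(1 + 1\right)\right) 13 + q{\left(-3,c{\left(4,3 \right)} \right)} = \left(0 - - 4 \left(1 + 1\right)\right) 13 - 4 = \left(0 - \left(-4\right) 2\right) 13 - 4 = \left(0 - -8\right) 13 - 4 = \left(0 + 8\right) 13 - 4 = 8 \cdot 13 - 4 = 104 - 4 = 100$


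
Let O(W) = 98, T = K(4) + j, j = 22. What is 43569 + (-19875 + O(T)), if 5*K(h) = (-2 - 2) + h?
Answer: 23792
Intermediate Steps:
K(h) = -⅘ + h/5 (K(h) = ((-2 - 2) + h)/5 = (-4 + h)/5 = -⅘ + h/5)
T = 22 (T = (-⅘ + (⅕)*4) + 22 = (-⅘ + ⅘) + 22 = 0 + 22 = 22)
43569 + (-19875 + O(T)) = 43569 + (-19875 + 98) = 43569 - 19777 = 23792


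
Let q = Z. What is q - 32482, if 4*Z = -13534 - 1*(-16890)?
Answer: -31643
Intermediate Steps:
Z = 839 (Z = (-13534 - 1*(-16890))/4 = (-13534 + 16890)/4 = (¼)*3356 = 839)
q = 839
q - 32482 = 839 - 32482 = -31643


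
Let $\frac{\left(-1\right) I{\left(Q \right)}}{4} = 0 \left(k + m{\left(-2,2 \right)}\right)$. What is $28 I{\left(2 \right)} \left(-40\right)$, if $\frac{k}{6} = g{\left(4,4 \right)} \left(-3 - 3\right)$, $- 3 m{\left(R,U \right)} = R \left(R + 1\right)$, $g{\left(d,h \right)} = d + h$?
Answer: $0$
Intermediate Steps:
$m{\left(R,U \right)} = - \frac{R \left(1 + R\right)}{3}$ ($m{\left(R,U \right)} = - \frac{R \left(R + 1\right)}{3} = - \frac{R \left(1 + R\right)}{3}$)
$k = -288$ ($k = 6 \left(4 + 4\right) \left(-3 - 3\right) = 6 \cdot 8 \left(-6\right) = 6 \left(-48\right) = -288$)
$I{\left(Q \right)} = 0$ ($I{\left(Q \right)} = - 4 \cdot 0 \left(-288 - - \frac{2 \left(1 - 2\right)}{3}\right) = - 4 \cdot 0 \left(-288 - \left(- \frac{2}{3}\right) \left(-1\right)\right) = - 4 \cdot 0 \left(-288 - \frac{2}{3}\right) = - 4 \cdot 0 \left(- \frac{866}{3}\right) = \left(-4\right) 0 = 0$)
$28 I{\left(2 \right)} \left(-40\right) = 28 \cdot 0 \left(-40\right) = 0 \left(-40\right) = 0$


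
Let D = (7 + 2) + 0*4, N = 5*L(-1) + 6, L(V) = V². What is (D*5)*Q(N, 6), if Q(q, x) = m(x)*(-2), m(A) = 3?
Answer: -270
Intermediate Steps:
N = 11 (N = 5*(-1)² + 6 = 5*1 + 6 = 5 + 6 = 11)
D = 9 (D = 9 + 0 = 9)
Q(q, x) = -6 (Q(q, x) = 3*(-2) = -6)
(D*5)*Q(N, 6) = (9*5)*(-6) = 45*(-6) = -270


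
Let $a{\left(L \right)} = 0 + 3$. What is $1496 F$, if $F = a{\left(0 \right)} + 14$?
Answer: $25432$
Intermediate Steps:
$a{\left(L \right)} = 3$
$F = 17$ ($F = 3 + 14 = 17$)
$1496 F = 1496 \cdot 17 = 25432$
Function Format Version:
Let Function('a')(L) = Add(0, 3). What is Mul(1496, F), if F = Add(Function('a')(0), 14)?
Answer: 25432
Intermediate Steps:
Function('a')(L) = 3
F = 17 (F = Add(3, 14) = 17)
Mul(1496, F) = Mul(1496, 17) = 25432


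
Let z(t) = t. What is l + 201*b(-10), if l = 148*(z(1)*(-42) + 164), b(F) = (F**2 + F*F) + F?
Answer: 56246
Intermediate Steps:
b(F) = F + 2*F**2 (b(F) = (F**2 + F**2) + F = 2*F**2 + F = F + 2*F**2)
l = 18056 (l = 148*(1*(-42) + 164) = 148*(-42 + 164) = 148*122 = 18056)
l + 201*b(-10) = 18056 + 201*(-10*(1 + 2*(-10))) = 18056 + 201*(-10*(1 - 20)) = 18056 + 201*(-10*(-19)) = 18056 + 201*190 = 18056 + 38190 = 56246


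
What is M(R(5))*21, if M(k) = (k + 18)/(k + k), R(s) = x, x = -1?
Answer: -357/2 ≈ -178.50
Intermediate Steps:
R(s) = -1
M(k) = (18 + k)/(2*k) (M(k) = (18 + k)/((2*k)) = (18 + k)*(1/(2*k)) = (18 + k)/(2*k))
M(R(5))*21 = ((½)*(18 - 1)/(-1))*21 = ((½)*(-1)*17)*21 = -17/2*21 = -357/2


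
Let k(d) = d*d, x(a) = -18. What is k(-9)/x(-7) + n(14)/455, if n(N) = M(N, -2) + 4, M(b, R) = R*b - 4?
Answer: -593/130 ≈ -4.5615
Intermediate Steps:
M(b, R) = -4 + R*b
n(N) = -2*N (n(N) = (-4 - 2*N) + 4 = -2*N)
k(d) = d²
k(-9)/x(-7) + n(14)/455 = (-9)²/(-18) - 2*14/455 = 81*(-1/18) - 28*1/455 = -9/2 - 4/65 = -593/130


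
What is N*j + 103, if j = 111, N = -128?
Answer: -14105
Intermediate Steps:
N*j + 103 = -128*111 + 103 = -14208 + 103 = -14105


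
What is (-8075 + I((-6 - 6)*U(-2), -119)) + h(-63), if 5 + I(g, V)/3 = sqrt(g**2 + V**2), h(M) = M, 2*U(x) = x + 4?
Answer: -8153 + 3*sqrt(14305) ≈ -7794.2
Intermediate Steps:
U(x) = 2 + x/2 (U(x) = (x + 4)/2 = (4 + x)/2 = 2 + x/2)
I(g, V) = -15 + 3*sqrt(V**2 + g**2) (I(g, V) = -15 + 3*sqrt(g**2 + V**2) = -15 + 3*sqrt(V**2 + g**2))
(-8075 + I((-6 - 6)*U(-2), -119)) + h(-63) = (-8075 + (-15 + 3*sqrt((-119)**2 + ((-6 - 6)*(2 + (1/2)*(-2)))**2))) - 63 = (-8075 + (-15 + 3*sqrt(14161 + (-12*(2 - 1))**2))) - 63 = (-8075 + (-15 + 3*sqrt(14161 + (-12*1)**2))) - 63 = (-8075 + (-15 + 3*sqrt(14161 + (-12)**2))) - 63 = (-8075 + (-15 + 3*sqrt(14161 + 144))) - 63 = (-8075 + (-15 + 3*sqrt(14305))) - 63 = (-8090 + 3*sqrt(14305)) - 63 = -8153 + 3*sqrt(14305)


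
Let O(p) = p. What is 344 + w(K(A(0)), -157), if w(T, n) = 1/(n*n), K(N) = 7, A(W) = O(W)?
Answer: 8479257/24649 ≈ 344.00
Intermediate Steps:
A(W) = W
w(T, n) = n**(-2) (w(T, n) = 1/(n**2) = n**(-2))
344 + w(K(A(0)), -157) = 344 + (-157)**(-2) = 344 + 1/24649 = 8479257/24649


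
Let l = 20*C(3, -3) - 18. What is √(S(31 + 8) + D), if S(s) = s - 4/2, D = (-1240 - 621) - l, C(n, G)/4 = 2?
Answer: I*√1966 ≈ 44.34*I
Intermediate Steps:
C(n, G) = 8 (C(n, G) = 4*2 = 8)
l = 142 (l = 20*8 - 18 = 160 - 18 = 142)
D = -2003 (D = (-1240 - 621) - 1*142 = -1861 - 142 = -2003)
S(s) = -2 + s (S(s) = s - 4*½ = s - 2 = -2 + s)
√(S(31 + 8) + D) = √((-2 + (31 + 8)) - 2003) = √((-2 + 39) - 2003) = √(37 - 2003) = √(-1966) = I*√1966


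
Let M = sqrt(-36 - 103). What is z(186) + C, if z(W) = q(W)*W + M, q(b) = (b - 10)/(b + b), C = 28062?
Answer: 28150 + I*sqrt(139) ≈ 28150.0 + 11.79*I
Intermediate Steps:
q(b) = (-10 + b)/(2*b) (q(b) = (-10 + b)/((2*b)) = (-10 + b)*(1/(2*b)) = (-10 + b)/(2*b))
M = I*sqrt(139) (M = sqrt(-139) = I*sqrt(139) ≈ 11.79*I)
z(W) = -5 + W/2 + I*sqrt(139) (z(W) = ((-10 + W)/(2*W))*W + I*sqrt(139) = (-5 + W/2) + I*sqrt(139) = -5 + W/2 + I*sqrt(139))
z(186) + C = (-5 + (1/2)*186 + I*sqrt(139)) + 28062 = (-5 + 93 + I*sqrt(139)) + 28062 = (88 + I*sqrt(139)) + 28062 = 28150 + I*sqrt(139)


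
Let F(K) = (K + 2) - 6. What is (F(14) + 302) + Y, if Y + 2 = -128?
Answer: 182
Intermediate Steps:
F(K) = -4 + K (F(K) = (2 + K) - 6 = -4 + K)
Y = -130 (Y = -2 - 128 = -130)
(F(14) + 302) + Y = ((-4 + 14) + 302) - 130 = (10 + 302) - 130 = 312 - 130 = 182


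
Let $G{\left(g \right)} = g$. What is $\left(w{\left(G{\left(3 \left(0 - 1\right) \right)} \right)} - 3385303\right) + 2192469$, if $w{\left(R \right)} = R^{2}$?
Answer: $-1192825$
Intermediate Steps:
$\left(w{\left(G{\left(3 \left(0 - 1\right) \right)} \right)} - 3385303\right) + 2192469 = \left(\left(3 \left(0 - 1\right)\right)^{2} - 3385303\right) + 2192469 = \left(\left(3 \left(-1\right)\right)^{2} - 3385303\right) + 2192469 = \left(\left(-3\right)^{2} - 3385303\right) + 2192469 = \left(9 - 3385303\right) + 2192469 = -3385294 + 2192469 = -1192825$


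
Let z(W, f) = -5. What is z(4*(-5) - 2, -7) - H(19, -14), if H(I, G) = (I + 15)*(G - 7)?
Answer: 709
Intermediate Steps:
H(I, G) = (-7 + G)*(15 + I) (H(I, G) = (15 + I)*(-7 + G) = (-7 + G)*(15 + I))
z(4*(-5) - 2, -7) - H(19, -14) = -5 - (-105 - 7*19 + 15*(-14) - 14*19) = -5 - (-105 - 133 - 210 - 266) = -5 - 1*(-714) = -5 + 714 = 709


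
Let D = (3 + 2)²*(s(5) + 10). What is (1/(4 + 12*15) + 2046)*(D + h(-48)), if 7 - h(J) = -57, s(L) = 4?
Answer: 3388185/4 ≈ 8.4705e+5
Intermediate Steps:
h(J) = 64 (h(J) = 7 - 1*(-57) = 7 + 57 = 64)
D = 350 (D = (3 + 2)²*(4 + 10) = 5²*14 = 25*14 = 350)
(1/(4 + 12*15) + 2046)*(D + h(-48)) = (1/(4 + 12*15) + 2046)*(350 + 64) = (1/(4 + 180) + 2046)*414 = (1/184 + 2046)*414 = (376465/184)*414 = 3388185/4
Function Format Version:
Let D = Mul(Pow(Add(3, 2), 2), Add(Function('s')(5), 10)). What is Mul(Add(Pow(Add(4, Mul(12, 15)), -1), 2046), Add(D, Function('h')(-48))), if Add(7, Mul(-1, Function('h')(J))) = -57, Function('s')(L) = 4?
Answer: Rational(3388185, 4) ≈ 8.4705e+5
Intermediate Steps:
Function('h')(J) = 64 (Function('h')(J) = Add(7, Mul(-1, -57)) = Add(7, 57) = 64)
D = 350 (D = Mul(Pow(Add(3, 2), 2), Add(4, 10)) = Mul(Pow(5, 2), 14) = Mul(25, 14) = 350)
Mul(Add(Pow(Add(4, Mul(12, 15)), -1), 2046), Add(D, Function('h')(-48))) = Mul(Add(Pow(Add(4, Mul(12, 15)), -1), 2046), Add(350, 64)) = Mul(Add(Pow(Add(4, 180), -1), 2046), 414) = Mul(Add(Pow(184, -1), 2046), 414) = Mul(Add(Rational(1, 184), 2046), 414) = Mul(Rational(376465, 184), 414) = Rational(3388185, 4)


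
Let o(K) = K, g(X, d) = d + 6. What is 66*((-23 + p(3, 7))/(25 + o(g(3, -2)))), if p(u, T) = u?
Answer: -1320/29 ≈ -45.517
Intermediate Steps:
g(X, d) = 6 + d
66*((-23 + p(3, 7))/(25 + o(g(3, -2)))) = 66*((-23 + 3)/(25 + (6 - 2))) = 66*(-20/(25 + 4)) = 66*(-20/29) = -1320/29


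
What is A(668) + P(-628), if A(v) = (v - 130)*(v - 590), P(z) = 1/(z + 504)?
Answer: 5203535/124 ≈ 41964.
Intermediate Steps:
P(z) = 1/(504 + z)
A(v) = (-590 + v)*(-130 + v) (A(v) = (-130 + v)*(-590 + v) = (-590 + v)*(-130 + v))
A(668) + P(-628) = (76700 + 668² - 720*668) + 1/(504 - 628) = (76700 + 446224 - 480960) + 1/(-124) = 41964 - 1/124 = 5203535/124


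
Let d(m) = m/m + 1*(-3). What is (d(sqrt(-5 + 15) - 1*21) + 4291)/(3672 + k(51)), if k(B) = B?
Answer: 4289/3723 ≈ 1.1520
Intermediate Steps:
d(m) = -2 (d(m) = 1 - 3 = -2)
(d(sqrt(-5 + 15) - 1*21) + 4291)/(3672 + k(51)) = (-2 + 4291)/(3672 + 51) = 4289/3723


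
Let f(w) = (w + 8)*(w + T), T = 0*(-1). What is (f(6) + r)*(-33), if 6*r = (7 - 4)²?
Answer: -5643/2 ≈ -2821.5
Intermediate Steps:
T = 0
r = 3/2 (r = (7 - 4)²/6 = (⅙)*3² = (⅙)*9 = 3/2 ≈ 1.5000)
f(w) = w*(8 + w) (f(w) = (w + 8)*(w + 0) = (8 + w)*w = w*(8 + w))
(f(6) + r)*(-33) = (6*(8 + 6) + 3/2)*(-33) = (6*14 + 3/2)*(-33) = (84 + 3/2)*(-33) = (171/2)*(-33) = -5643/2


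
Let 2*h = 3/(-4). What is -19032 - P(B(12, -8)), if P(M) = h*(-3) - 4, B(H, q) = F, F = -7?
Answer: -152233/8 ≈ -19029.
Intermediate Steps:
B(H, q) = -7
h = -3/8 (h = (3/(-4))/2 = (3*(-1/4))/2 = (1/2)*(-3/4) = -3/8 ≈ -0.37500)
P(M) = -23/8 (P(M) = -3/8*(-3) - 4 = 9/8 - 4 = -23/8)
-19032 - P(B(12, -8)) = -19032 - 1*(-23/8) = -19032 + 23/8 = -152233/8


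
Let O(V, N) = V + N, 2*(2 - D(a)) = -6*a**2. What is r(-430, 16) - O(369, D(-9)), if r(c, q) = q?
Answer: -598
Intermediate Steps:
D(a) = 2 + 3*a**2 (D(a) = 2 - (-3)*a**2 = 2 + 3*a**2)
O(V, N) = N + V
r(-430, 16) - O(369, D(-9)) = 16 - ((2 + 3*(-9)**2) + 369) = 16 - ((2 + 3*81) + 369) = 16 - ((2 + 243) + 369) = 16 - (245 + 369) = 16 - 1*614 = 16 - 614 = -598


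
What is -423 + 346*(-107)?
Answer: -37445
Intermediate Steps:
-423 + 346*(-107) = -423 - 37022 = -37445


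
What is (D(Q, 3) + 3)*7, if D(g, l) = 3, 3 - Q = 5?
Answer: 42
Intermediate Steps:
Q = -2 (Q = 3 - 1*5 = 3 - 5 = -2)
(D(Q, 3) + 3)*7 = (3 + 3)*7 = 6*7 = 42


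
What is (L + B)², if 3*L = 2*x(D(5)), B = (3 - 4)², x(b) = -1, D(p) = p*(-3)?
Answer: ⅑ ≈ 0.11111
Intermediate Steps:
D(p) = -3*p
B = 1 (B = (-1)² = 1)
L = -⅔ (L = (2*(-1))/3 = (⅓)*(-2) = -⅔ ≈ -0.66667)
(L + B)² = (-⅔ + 1)² = (⅓)² = ⅑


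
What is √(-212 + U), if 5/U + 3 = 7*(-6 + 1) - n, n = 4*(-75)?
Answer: 33*I*√13362/262 ≈ 14.56*I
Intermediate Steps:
n = -300
U = 5/262 (U = 5/(-3 + (7*(-6 + 1) - 1*(-300))) = 5/(-3 + (7*(-5) + 300)) = 5/(-3 + (-35 + 300)) = 5/(-3 + 265) = 5/262 ≈ 0.019084)
√(-212 + U) = √(-212 + 5/262) = √(-55539/262) = 33*I*√13362/262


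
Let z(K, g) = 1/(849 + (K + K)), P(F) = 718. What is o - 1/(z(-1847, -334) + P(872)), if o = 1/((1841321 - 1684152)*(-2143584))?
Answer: -319498198435943/229399593686467488 ≈ -0.0013928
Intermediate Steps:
z(K, g) = 1/(849 + 2*K)
o = -1/336904953696 (o = -1/2143584/157169 = (1/157169)*(-1/2143584) = -1/336904953696 ≈ -2.9682e-12)
o - 1/(z(-1847, -334) + P(872)) = -1/336904953696 - 1/(1/(849 + 2*(-1847)) + 718) = -1/336904953696 - 1/(1/(849 - 3694) + 718) = -1/336904953696 - 1/(1/(-2845) + 718) = -1/336904953696 - 1/(-1/2845 + 718) = -1/336904953696 - 1/2042709/2845 = -1/336904953696 - 1*2845/2042709 = -1/336904953696 - 2845/2042709 = -319498198435943/229399593686467488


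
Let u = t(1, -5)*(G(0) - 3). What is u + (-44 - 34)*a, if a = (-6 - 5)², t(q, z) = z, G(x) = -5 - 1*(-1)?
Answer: -9403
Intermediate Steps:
G(x) = -4 (G(x) = -5 + 1 = -4)
a = 121 (a = (-11)² = 121)
u = 35 (u = -5*(-4 - 3) = -5*(-7) = 35)
u + (-44 - 34)*a = 35 + (-44 - 34)*121 = 35 - 78*121 = 35 - 9438 = -9403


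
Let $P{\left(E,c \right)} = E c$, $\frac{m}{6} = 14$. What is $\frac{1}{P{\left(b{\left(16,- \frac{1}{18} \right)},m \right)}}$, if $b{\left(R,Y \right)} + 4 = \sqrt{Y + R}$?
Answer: $- \frac{6}{7} - \frac{\sqrt{574}}{28} \approx -1.7128$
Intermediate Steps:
$m = 84$ ($m = 6 \cdot 14 = 84$)
$b{\left(R,Y \right)} = -4 + \sqrt{R + Y}$ ($b{\left(R,Y \right)} = -4 + \sqrt{Y + R} = -4 + \sqrt{R + Y}$)
$\frac{1}{P{\left(b{\left(16,- \frac{1}{18} \right)},m \right)}} = \frac{1}{\left(-4 + \sqrt{16 - \frac{1}{18}}\right) 84} = \frac{1}{\left(-4 + \sqrt{\frac{287}{18}}\right) 84} = \frac{1}{\left(-4 + \frac{\sqrt{574}}{6}\right) 84} = \frac{1}{-336 + 14 \sqrt{574}}$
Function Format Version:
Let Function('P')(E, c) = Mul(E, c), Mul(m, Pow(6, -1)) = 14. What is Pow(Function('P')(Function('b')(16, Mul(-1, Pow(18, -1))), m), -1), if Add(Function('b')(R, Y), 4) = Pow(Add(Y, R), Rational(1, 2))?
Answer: Add(Rational(-6, 7), Mul(Rational(-1, 28), Pow(574, Rational(1, 2)))) ≈ -1.7128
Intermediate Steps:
m = 84 (m = Mul(6, 14) = 84)
Function('b')(R, Y) = Add(-4, Pow(Add(R, Y), Rational(1, 2))) (Function('b')(R, Y) = Add(-4, Pow(Add(Y, R), Rational(1, 2))) = Add(-4, Pow(Add(R, Y), Rational(1, 2))))
Pow(Function('P')(Function('b')(16, Mul(-1, Pow(18, -1))), m), -1) = Pow(Mul(Add(-4, Pow(Add(16, Mul(-1, Pow(18, -1))), Rational(1, 2))), 84), -1) = Pow(Mul(Add(-4, Pow(Add(16, Mul(-1, Rational(1, 18))), Rational(1, 2))), 84), -1) = Pow(Mul(Add(-4, Pow(Add(16, Rational(-1, 18)), Rational(1, 2))), 84), -1) = Pow(Mul(Add(-4, Pow(Rational(287, 18), Rational(1, 2))), 84), -1) = Pow(Mul(Add(-4, Mul(Rational(1, 6), Pow(574, Rational(1, 2)))), 84), -1) = Pow(Add(-336, Mul(14, Pow(574, Rational(1, 2)))), -1)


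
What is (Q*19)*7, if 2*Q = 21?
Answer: 2793/2 ≈ 1396.5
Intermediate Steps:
Q = 21/2 (Q = (½)*21 = 21/2 ≈ 10.500)
(Q*19)*7 = ((21/2)*19)*7 = (399/2)*7 = 2793/2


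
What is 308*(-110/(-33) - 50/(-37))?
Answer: 160160/111 ≈ 1442.9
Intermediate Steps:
308*(-110/(-33) - 50/(-37)) = 308*(-110*(-1/33) - 50*(-1/37)) = 308*(10/3 + 50/37) = 308*(520/111) = 160160/111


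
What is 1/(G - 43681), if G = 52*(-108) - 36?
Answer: -1/49333 ≈ -2.0270e-5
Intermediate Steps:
G = -5652 (G = -5616 - 36 = -5652)
1/(G - 43681) = 1/(-5652 - 43681) = 1/(-49333) = -1/49333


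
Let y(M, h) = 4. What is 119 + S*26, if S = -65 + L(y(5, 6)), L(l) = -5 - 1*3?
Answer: -1779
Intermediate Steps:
L(l) = -8 (L(l) = -5 - 3 = -8)
S = -73 (S = -65 - 8 = -73)
119 + S*26 = 119 - 73*26 = 119 - 1898 = -1779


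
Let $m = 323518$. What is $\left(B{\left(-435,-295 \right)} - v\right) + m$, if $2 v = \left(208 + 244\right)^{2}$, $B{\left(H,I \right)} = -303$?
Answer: $221063$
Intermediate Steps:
$v = 102152$ ($v = \frac{\left(208 + 244\right)^{2}}{2} = \frac{452^{2}}{2} = \frac{1}{2} \cdot 204304 = 102152$)
$\left(B{\left(-435,-295 \right)} - v\right) + m = \left(-303 - 102152\right) + 323518 = -102455 + 323518 = 221063$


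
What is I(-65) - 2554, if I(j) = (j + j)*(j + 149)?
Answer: -13474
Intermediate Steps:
I(j) = 2*j*(149 + j) (I(j) = (2*j)*(149 + j) = 2*j*(149 + j))
I(-65) - 2554 = 2*(-65)*(149 - 65) - 2554 = 2*(-65)*84 - 2554 = -10920 - 2554 = -13474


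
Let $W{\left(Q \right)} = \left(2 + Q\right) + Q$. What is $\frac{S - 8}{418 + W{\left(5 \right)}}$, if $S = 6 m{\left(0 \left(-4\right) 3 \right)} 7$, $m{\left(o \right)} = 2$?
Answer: $\frac{38}{215} \approx 0.17674$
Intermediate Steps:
$S = 84$ ($S = 6 \cdot 2 \cdot 7 = 12 \cdot 7 = 84$)
$W{\left(Q \right)} = 2 + 2 Q$
$\frac{S - 8}{418 + W{\left(5 \right)}} = \frac{84 - 8}{418 + \left(2 + 2 \cdot 5\right)} = \frac{76}{418 + \left(2 + 10\right)} = \frac{76}{418 + 12} = \frac{76}{430} = 76 \cdot \frac{1}{430} = \frac{38}{215}$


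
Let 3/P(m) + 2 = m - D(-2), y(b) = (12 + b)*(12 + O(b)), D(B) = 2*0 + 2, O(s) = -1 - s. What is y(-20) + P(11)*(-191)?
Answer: -2309/7 ≈ -329.86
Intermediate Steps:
D(B) = 2 (D(B) = 0 + 2 = 2)
y(b) = (11 - b)*(12 + b) (y(b) = (12 + b)*(12 + (-1 - b)) = (12 + b)*(11 - b) = (11 - b)*(12 + b))
P(m) = 3/(-4 + m) (P(m) = 3/(-2 + (m - 1*2)) = 3/(-2 + (m - 2)) = 3/(-2 + (-2 + m)) = 3/(-4 + m))
y(-20) + P(11)*(-191) = (132 - 1*(-20)*(1 - 20)) + (3/(-4 + 11))*(-191) = (132 - 1*(-20)*(-19)) + (3/7)*(-191) = (132 - 380) + (3*(⅐))*(-191) = -248 + (3/7)*(-191) = -248 - 573/7 = -2309/7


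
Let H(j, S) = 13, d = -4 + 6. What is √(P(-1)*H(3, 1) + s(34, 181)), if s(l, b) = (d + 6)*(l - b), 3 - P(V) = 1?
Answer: 5*I*√46 ≈ 33.912*I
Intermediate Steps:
d = 2
P(V) = 2 (P(V) = 3 - 1*1 = 3 - 1 = 2)
s(l, b) = -8*b + 8*l (s(l, b) = (2 + 6)*(l - b) = 8*(l - b) = -8*b + 8*l)
√(P(-1)*H(3, 1) + s(34, 181)) = √(2*13 + (-8*181 + 8*34)) = √(26 + (-1448 + 272)) = √(26 - 1176) = √(-1150) = 5*I*√46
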